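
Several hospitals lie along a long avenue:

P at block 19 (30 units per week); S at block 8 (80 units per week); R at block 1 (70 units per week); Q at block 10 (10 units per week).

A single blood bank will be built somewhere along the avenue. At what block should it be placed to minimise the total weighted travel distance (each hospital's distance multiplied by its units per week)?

For a sum of weighted absolute distances on a line, the optimum is the weighted median (not the mean). Total weight W = 190; half-weight = 95.
Sort by position and accumulate weight:
  block 1 (R, w=70) → cum 70
  block 8 (S, w=80) → cum 150  ≥ 95 → median here
  block 10 (Q, w=10) → cum 160
  block 19 (P, w=30) → cum 190
Optimal location: block 8.

x = 8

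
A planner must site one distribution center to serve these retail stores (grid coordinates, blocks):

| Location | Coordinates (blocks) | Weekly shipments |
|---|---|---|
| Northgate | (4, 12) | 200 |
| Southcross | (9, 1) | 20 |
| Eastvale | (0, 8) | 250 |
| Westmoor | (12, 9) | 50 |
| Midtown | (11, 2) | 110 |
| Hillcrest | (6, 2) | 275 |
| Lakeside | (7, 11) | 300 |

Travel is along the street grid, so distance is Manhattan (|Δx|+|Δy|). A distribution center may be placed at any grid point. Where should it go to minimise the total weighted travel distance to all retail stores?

(6, 8)

Manhattan distance separates: Σwᵢ(|x−xᵢ|+|y−yᵢ|) = Σwᵢ|x−xᵢ| + Σwᵢ|y−yᵢ|, so x and y are optimised independently as 1-D weighted medians.
Total weight W = 1205; half = 602.5.
x-coordinate, sorted with cumulative weight:
  x=0 (Eastvale, w=250) cum 250
  x=4 (Northgate, w=200) cum 450
  x=6 (Hillcrest, w=275) cum 725  ← median
  x=7 (Lakeside, w=300) cum 1025
  x=9 (Southcross, w=20) cum 1045
  x=11 (Midtown, w=110) cum 1155
  x=12 (Westmoor, w=50) cum 1205
⇒ x* = 6
y-coordinate, sorted with cumulative weight:
  y=1 (Southcross, w=20) cum 20
  y=2 (Midtown, w=110) cum 130
  y=2 (Hillcrest, w=275) cum 405
  y=8 (Eastvale, w=250) cum 655  ← median
  y=9 (Westmoor, w=50) cum 705
  y=11 (Lakeside, w=300) cum 1005
  y=12 (Northgate, w=200) cum 1205
⇒ y* = 8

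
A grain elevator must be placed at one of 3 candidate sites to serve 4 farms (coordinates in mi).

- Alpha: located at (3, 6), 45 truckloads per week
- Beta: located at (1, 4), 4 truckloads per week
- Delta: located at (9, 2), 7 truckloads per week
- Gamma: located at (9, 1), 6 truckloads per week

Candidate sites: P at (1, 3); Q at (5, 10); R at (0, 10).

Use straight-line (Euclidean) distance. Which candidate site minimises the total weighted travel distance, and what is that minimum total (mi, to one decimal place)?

Total weighted distance at each candidate:
  P (1, 3): total = 272.2
  Q (5, 10): total = 351.8
  R (0, 10): total = 410.0
Minimum is at P with total 272.2 mi.

P, total 272.2 mi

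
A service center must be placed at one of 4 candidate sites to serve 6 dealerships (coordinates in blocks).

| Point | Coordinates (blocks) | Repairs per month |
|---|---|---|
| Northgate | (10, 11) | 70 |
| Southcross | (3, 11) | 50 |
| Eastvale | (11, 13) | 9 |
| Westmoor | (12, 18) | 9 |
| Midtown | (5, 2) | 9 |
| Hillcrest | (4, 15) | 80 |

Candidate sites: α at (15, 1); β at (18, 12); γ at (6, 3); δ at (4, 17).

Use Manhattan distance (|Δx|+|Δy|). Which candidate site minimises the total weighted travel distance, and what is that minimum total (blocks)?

δ, total 1674 blocks

Total weighted distance at each candidate:
  α (15, 1): total = 4573
  β (18, 12): total = 3177
  γ (6, 3): total = 2852
  δ (4, 17): total = 1674
Minimum is at δ with total 1674 blocks.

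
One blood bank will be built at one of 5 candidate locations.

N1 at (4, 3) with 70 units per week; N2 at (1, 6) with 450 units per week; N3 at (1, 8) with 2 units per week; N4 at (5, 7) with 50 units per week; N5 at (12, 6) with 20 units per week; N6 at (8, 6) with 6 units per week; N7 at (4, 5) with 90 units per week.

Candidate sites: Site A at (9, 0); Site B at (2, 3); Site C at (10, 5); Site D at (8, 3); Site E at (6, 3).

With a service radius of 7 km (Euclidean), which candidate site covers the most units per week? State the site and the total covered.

Coverage radius r = 7 km; a point is covered iff (Δx)²+(Δy)² ≤ 7² = 49.
  Site A (9, 0): covers {N1, N5, N6} → 96
  Site B (2, 3): covers {N1, N2, N3, N4, N6, N7} → 668
  Site C (10, 5): covers {N1, N4, N5, N6, N7} → 236
  Site D (8, 3): covers {N1, N4, N5, N6, N7} → 236
  Site E (6, 3): covers {N1, N2, N4, N5, N6, N7} → 686
Maximum coverage at Site E: 686 units per week.

Site E, covering 686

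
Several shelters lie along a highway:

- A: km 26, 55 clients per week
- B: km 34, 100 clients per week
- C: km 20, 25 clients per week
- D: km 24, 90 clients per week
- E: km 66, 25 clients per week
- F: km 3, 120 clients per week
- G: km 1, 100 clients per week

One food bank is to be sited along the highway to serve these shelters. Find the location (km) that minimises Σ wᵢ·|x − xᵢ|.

For a sum of weighted absolute distances on a line, the optimum is the weighted median (not the mean). Total weight W = 515; half-weight = 257.5.
Sort by position and accumulate weight:
  km 1 (G, w=100) → cum 100
  km 3 (F, w=120) → cum 220
  km 20 (C, w=25) → cum 245
  km 24 (D, w=90) → cum 335  ≥ 257.5 → median here
  km 26 (A, w=55) → cum 390
  km 34 (B, w=100) → cum 490
  km 66 (E, w=25) → cum 515
Optimal location: km 24.

x = 24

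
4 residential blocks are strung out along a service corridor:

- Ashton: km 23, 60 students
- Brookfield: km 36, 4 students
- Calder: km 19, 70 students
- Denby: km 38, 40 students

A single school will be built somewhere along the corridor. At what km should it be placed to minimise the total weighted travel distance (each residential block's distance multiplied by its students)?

For a sum of weighted absolute distances on a line, the optimum is the weighted median (not the mean). Total weight W = 174; half-weight = 87.
Sort by position and accumulate weight:
  km 19 (Calder, w=70) → cum 70
  km 23 (Ashton, w=60) → cum 130  ≥ 87 → median here
  km 36 (Brookfield, w=4) → cum 134
  km 38 (Denby, w=40) → cum 174
Optimal location: km 23.

x = 23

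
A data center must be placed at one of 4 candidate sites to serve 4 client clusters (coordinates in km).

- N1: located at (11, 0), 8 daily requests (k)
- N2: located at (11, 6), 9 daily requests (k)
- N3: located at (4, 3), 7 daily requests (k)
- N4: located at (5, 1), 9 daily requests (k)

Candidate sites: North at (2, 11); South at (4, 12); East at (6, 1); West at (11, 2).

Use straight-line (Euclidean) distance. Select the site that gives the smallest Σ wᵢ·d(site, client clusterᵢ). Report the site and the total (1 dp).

Total weighted distance at each candidate:
  North (2, 11): total = 358.0
  South (4, 12): total = 356.5
  East (6, 1): total = 133.2
  West (11, 2): total = 156.2
Minimum is at East with total 133.2 km.

East, total 133.2 km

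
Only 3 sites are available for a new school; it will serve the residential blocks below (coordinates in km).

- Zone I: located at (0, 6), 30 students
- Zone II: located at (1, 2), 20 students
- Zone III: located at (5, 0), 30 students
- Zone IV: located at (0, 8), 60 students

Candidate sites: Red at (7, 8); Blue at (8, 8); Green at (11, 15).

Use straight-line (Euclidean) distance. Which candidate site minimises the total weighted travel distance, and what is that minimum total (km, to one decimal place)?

Total weighted distance at each candidate:
  Red (7, 8): total = 1055.5
  Blue (8, 8): total = 1168.1
  Green (11, 15): total = 2021.4
Minimum is at Red with total 1055.5 km.

Red, total 1055.5 km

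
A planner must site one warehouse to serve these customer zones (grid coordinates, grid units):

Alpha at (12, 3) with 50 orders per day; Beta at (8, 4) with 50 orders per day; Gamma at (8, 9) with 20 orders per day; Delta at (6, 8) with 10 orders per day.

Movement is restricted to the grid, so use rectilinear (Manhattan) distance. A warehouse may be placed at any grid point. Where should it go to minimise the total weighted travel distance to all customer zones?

Manhattan distance separates: Σwᵢ(|x−xᵢ|+|y−yᵢ|) = Σwᵢ|x−xᵢ| + Σwᵢ|y−yᵢ|, so x and y are optimised independently as 1-D weighted medians.
Total weight W = 130; half = 65.
x-coordinate, sorted with cumulative weight:
  x=6 (Delta, w=10) cum 10
  x=8 (Beta, w=50) cum 60
  x=8 (Gamma, w=20) cum 80  ← median
  x=12 (Alpha, w=50) cum 130
⇒ x* = 8
y-coordinate, sorted with cumulative weight:
  y=3 (Alpha, w=50) cum 50
  y=4 (Beta, w=50) cum 100  ← median
  y=8 (Delta, w=10) cum 110
  y=9 (Gamma, w=20) cum 130
⇒ y* = 4

(8, 4)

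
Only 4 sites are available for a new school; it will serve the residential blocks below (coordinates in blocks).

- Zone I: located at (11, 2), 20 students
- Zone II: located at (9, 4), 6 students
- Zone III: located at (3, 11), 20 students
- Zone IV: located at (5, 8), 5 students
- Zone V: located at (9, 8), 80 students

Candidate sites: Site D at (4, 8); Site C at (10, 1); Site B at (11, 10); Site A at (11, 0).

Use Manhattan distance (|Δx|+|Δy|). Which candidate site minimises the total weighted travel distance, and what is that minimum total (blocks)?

Total weighted distance at each candidate:
  Site D (4, 8): total = 799
  Site C (10, 1): total = 1104
  Site B (11, 10): total = 748
  Site A (11, 0): total = 1326
Minimum is at Site B with total 748 blocks.

Site B, total 748 blocks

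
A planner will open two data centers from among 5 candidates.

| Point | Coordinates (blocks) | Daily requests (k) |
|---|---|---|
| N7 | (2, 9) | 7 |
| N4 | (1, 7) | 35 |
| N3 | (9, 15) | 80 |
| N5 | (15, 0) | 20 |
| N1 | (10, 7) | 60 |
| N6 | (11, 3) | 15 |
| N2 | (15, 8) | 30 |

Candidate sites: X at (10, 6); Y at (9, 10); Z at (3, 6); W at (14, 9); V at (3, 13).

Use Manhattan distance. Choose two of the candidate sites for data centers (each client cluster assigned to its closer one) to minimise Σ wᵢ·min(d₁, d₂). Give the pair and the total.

Evaluate every pair (each demand assigned to the nearer of the two):
  {X, Y}: total = 1356
  {Y, Z}: total = 1468
  {Y, W}: total = 1476
  {X, Z}: total = 1483
  {X, V}: total = 1505
  {X, W}: total = 1607
  {Y, V}: total = 1650
  {W, V}: total = 1710
  {Z, W}: total = 1768
  {Z, V}: total = 2198
Best pair: {X, Y} with total 1356.

{X, Y}, total 1356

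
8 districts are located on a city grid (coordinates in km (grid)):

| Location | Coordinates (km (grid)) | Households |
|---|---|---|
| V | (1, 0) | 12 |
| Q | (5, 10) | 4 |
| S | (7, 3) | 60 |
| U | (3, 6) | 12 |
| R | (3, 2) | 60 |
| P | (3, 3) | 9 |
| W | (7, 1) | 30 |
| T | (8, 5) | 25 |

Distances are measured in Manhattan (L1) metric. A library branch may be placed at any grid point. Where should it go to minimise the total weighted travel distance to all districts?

Manhattan distance separates: Σwᵢ(|x−xᵢ|+|y−yᵢ|) = Σwᵢ|x−xᵢ| + Σwᵢ|y−yᵢ|, so x and y are optimised independently as 1-D weighted medians.
Total weight W = 212; half = 106.
x-coordinate, sorted with cumulative weight:
  x=1 (V, w=12) cum 12
  x=3 (U, w=12) cum 24
  x=3 (R, w=60) cum 84
  x=3 (P, w=9) cum 93
  x=5 (Q, w=4) cum 97
  x=7 (S, w=60) cum 157  ← median
  x=7 (W, w=30) cum 187
  x=8 (T, w=25) cum 212
⇒ x* = 7
y-coordinate, sorted with cumulative weight:
  y=0 (V, w=12) cum 12
  y=1 (W, w=30) cum 42
  y=2 (R, w=60) cum 102
  y=3 (S, w=60) cum 162  ← median
  y=3 (P, w=9) cum 171
  y=5 (T, w=25) cum 196
  y=6 (U, w=12) cum 208
  y=10 (Q, w=4) cum 212
⇒ y* = 3

(7, 3)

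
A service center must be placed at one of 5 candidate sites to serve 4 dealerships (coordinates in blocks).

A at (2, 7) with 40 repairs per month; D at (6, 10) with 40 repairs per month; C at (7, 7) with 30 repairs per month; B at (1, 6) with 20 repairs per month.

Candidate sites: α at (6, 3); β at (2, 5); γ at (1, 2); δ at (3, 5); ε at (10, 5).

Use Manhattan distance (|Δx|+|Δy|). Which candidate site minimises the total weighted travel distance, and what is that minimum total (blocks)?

Total weighted distance at each candidate:
  α (6, 3): total = 910
  β (2, 5): total = 690
  γ (1, 2): total = 1170
  δ (3, 5): total = 680
  ε (10, 5): total = 1110
Minimum is at δ with total 680 blocks.

δ, total 680 blocks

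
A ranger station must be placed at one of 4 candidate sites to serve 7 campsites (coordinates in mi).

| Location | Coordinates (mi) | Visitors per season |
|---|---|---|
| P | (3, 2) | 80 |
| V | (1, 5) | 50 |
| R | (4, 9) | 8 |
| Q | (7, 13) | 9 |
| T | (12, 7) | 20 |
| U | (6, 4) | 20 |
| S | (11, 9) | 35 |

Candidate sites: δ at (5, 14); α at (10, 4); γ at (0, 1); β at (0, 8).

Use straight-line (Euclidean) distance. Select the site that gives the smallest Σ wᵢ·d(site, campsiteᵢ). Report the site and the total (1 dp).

α, total 1513.6 mi

Total weighted distance at each candidate:
  δ (5, 14): total = 2198.9
  α (10, 4): total = 1513.6
  γ (0, 1): total = 1534.3
  β (0, 8): total = 1576.8
Minimum is at α with total 1513.6 mi.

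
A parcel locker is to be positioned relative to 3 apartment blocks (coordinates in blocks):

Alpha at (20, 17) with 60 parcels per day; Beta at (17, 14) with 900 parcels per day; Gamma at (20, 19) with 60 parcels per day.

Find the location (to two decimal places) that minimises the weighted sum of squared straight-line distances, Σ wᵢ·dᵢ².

(17.35, 14.47)

The minimiser of Σwᵢ‖p−pᵢ‖² is the weighted centroid p* = (Σwᵢpᵢ)/(Σwᵢ).
Σwᵢ = 1020.
Σwᵢxᵢ = 60·20 + 900·17 + 60·20 = 17700.
Σwᵢyᵢ = 60·17 + 900·14 + 60·19 = 14760.
x* = 17700/1020 = 17.35, y* = 14760/1020 = 14.47.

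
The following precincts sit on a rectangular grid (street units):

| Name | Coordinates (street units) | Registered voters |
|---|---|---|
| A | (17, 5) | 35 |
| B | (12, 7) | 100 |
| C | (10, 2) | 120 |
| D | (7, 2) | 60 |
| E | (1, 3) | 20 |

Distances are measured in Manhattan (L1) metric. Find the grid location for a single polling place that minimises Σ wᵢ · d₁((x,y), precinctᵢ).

Manhattan distance separates: Σwᵢ(|x−xᵢ|+|y−yᵢ|) = Σwᵢ|x−xᵢ| + Σwᵢ|y−yᵢ|, so x and y are optimised independently as 1-D weighted medians.
Total weight W = 335; half = 167.5.
x-coordinate, sorted with cumulative weight:
  x=1 (E, w=20) cum 20
  x=7 (D, w=60) cum 80
  x=10 (C, w=120) cum 200  ← median
  x=12 (B, w=100) cum 300
  x=17 (A, w=35) cum 335
⇒ x* = 10
y-coordinate, sorted with cumulative weight:
  y=2 (C, w=120) cum 120
  y=2 (D, w=60) cum 180  ← median
  y=3 (E, w=20) cum 200
  y=5 (A, w=35) cum 235
  y=7 (B, w=100) cum 335
⇒ y* = 2

(10, 2)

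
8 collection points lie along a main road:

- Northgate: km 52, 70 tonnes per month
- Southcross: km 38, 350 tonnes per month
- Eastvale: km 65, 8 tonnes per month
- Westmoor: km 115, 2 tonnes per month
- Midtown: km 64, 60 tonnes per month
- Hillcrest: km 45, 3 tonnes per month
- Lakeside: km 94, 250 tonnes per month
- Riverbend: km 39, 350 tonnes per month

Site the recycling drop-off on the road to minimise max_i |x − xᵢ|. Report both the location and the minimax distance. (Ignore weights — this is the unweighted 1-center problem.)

The 1-center on a line is the midpoint of the two extreme points: leftmost at 38, rightmost at 115.
Optimal location = (38 + 115)/2 = 76.5; maximum distance = (115 − 38)/2 = 38.5.

location 76.5, max distance 38.5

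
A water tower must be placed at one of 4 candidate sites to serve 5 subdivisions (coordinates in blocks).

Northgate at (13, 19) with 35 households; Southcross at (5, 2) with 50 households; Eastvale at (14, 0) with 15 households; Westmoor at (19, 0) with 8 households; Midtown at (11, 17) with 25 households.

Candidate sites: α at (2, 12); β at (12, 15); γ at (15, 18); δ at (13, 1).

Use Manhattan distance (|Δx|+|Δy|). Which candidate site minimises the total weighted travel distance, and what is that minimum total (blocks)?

δ, total 1616 blocks

Total weighted distance at each candidate:
  α (2, 12): total = 2222
  β (12, 15): total = 1681
  γ (15, 18): total = 1991
  δ (13, 1): total = 1616
Minimum is at δ with total 1616 blocks.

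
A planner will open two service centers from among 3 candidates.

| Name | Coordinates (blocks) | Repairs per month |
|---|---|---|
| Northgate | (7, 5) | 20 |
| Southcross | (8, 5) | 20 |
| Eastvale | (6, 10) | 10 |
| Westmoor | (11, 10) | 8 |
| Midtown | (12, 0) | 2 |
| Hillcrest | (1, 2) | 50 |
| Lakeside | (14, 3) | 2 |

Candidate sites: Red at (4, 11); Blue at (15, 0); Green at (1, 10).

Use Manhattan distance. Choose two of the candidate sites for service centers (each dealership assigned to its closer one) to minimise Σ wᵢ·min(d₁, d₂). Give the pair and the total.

Evaluate every pair (each demand assigned to the nearer of the two):
  {Red, Green}: total = 948
  {Blue, Green}: total = 1004
  {Red, Blue}: total = 1088
Best pair: {Red, Green} with total 948.

{Red, Green}, total 948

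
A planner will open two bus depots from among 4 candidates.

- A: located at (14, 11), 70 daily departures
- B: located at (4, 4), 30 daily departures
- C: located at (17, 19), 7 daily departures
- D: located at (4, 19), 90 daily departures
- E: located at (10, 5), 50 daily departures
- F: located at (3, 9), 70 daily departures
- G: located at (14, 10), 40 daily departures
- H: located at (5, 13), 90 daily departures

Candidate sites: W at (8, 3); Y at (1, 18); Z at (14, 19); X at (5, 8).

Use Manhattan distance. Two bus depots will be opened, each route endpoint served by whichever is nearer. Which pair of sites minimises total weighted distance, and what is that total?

{Y, X}, total 2969

Evaluate every pair (each demand assigned to the nearer of the two):
  {Y, X}: total = 2969
  {Z, X}: total = 3051
  {W, X}: total = 3531
  {W, Y}: total = 3909
  {W, Z}: total = 4131
  {Y, Z}: total = 4291
Best pair: {Y, X} with total 2969.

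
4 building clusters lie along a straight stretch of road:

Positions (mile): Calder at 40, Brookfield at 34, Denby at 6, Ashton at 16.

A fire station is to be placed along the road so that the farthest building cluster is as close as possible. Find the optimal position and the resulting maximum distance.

location 23, max distance 17

The 1-center on a line is the midpoint of the two extreme points: leftmost at 6, rightmost at 40.
Optimal location = (6 + 40)/2 = 23; maximum distance = (40 − 6)/2 = 17.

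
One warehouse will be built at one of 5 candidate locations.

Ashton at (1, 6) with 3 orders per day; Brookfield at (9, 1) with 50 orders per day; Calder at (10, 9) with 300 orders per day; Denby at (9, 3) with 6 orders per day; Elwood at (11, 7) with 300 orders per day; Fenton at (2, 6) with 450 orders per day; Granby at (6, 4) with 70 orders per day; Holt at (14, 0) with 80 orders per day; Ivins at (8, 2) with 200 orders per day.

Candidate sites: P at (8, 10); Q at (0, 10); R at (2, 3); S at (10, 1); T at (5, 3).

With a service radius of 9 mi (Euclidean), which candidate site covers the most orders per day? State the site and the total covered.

Coverage radius r = 9 mi; a point is covered iff (Δx)²+(Δy)² ≤ 9² = 81.
  P (8, 10): covers {Ashton, Calder, Denby, Elwood, Fenton, Granby, Ivins} → 1329
  Q (0, 10): covers {Ashton, Fenton, Granby} → 523
  R (2, 3): covers {Ashton, Brookfield, Denby, Fenton, Granby, Ivins} → 779
  S (10, 1): covers {Brookfield, Calder, Denby, Elwood, Granby, Holt, Ivins} → 1006
  T (5, 3): covers {Ashton, Brookfield, Calder, Denby, Elwood, Fenton, Granby, Ivins} → 1379
Maximum coverage at T: 1379 orders per day.

T, covering 1379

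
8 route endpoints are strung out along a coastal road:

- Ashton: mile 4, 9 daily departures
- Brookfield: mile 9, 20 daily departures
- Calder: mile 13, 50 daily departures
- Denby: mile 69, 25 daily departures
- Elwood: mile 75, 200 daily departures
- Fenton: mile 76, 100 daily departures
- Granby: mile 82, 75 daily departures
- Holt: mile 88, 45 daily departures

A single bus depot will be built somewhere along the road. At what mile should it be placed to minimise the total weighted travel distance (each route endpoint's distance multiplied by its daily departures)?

x = 75

For a sum of weighted absolute distances on a line, the optimum is the weighted median (not the mean). Total weight W = 524; half-weight = 262.
Sort by position and accumulate weight:
  mile 4 (Ashton, w=9) → cum 9
  mile 9 (Brookfield, w=20) → cum 29
  mile 13 (Calder, w=50) → cum 79
  mile 69 (Denby, w=25) → cum 104
  mile 75 (Elwood, w=200) → cum 304  ≥ 262 → median here
  mile 76 (Fenton, w=100) → cum 404
  mile 82 (Granby, w=75) → cum 479
  mile 88 (Holt, w=45) → cum 524
Optimal location: mile 75.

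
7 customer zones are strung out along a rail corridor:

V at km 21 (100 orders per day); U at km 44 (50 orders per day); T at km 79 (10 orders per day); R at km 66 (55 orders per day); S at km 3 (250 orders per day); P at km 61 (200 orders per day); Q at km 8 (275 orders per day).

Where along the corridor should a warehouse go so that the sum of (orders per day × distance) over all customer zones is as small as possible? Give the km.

x = 8

For a sum of weighted absolute distances on a line, the optimum is the weighted median (not the mean). Total weight W = 940; half-weight = 470.
Sort by position and accumulate weight:
  km 3 (S, w=250) → cum 250
  km 8 (Q, w=275) → cum 525  ≥ 470 → median here
  km 21 (V, w=100) → cum 625
  km 44 (U, w=50) → cum 675
  km 61 (P, w=200) → cum 875
  km 66 (R, w=55) → cum 930
  km 79 (T, w=10) → cum 940
Optimal location: km 8.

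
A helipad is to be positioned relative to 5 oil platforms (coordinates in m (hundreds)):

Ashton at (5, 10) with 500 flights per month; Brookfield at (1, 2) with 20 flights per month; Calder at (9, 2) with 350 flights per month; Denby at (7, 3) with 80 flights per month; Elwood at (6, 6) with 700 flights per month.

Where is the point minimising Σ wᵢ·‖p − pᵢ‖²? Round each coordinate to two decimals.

The minimiser of Σwᵢ‖p−pᵢ‖² is the weighted centroid p* = (Σwᵢpᵢ)/(Σwᵢ).
Σwᵢ = 1650.
Σwᵢxᵢ = 500·5 + 20·1 + 350·9 + 80·7 + 700·6 = 10430.
Σwᵢyᵢ = 500·10 + 20·2 + 350·2 + 80·3 + 700·6 = 10180.
x* = 10430/1650 = 6.32, y* = 10180/1650 = 6.17.

(6.32, 6.17)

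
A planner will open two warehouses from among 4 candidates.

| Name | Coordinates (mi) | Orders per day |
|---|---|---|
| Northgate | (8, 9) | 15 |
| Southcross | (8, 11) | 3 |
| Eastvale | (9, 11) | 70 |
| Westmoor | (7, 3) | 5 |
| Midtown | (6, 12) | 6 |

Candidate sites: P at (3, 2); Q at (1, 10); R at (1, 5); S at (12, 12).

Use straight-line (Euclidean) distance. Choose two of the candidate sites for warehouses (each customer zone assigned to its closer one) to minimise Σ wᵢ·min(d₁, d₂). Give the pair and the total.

Evaluate every pair (each demand assigned to the nearer of the two):
  {P, S}: total = 365.3
  {R, S}: total = 376.4
  {Q, S}: total = 387.1
  {P, Q}: total = 744.6
  {Q, R}: total = 755.6
  {P, R}: total = 920.8
Best pair: {P, S} with total 365.3.

{P, S}, total 365.3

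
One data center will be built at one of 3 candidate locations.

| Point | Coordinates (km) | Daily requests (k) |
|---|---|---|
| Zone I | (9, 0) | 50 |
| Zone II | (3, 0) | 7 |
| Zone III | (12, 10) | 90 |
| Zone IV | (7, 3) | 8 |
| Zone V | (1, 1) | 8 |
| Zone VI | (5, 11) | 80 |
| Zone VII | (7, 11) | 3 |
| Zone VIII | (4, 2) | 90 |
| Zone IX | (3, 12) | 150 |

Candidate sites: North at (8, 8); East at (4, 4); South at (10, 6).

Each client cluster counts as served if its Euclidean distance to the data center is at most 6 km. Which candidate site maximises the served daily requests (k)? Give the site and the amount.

North, covering 181

Coverage radius r = 6 km; a point is covered iff (Δx)²+(Δy)² ≤ 6² = 36.
  North (8, 8): covers {Zone III, Zone IV, Zone VI, Zone VII} → 181
  East (4, 4): covers {Zone II, Zone IV, Zone V, Zone VIII} → 113
  South (10, 6): covers {Zone III, Zone IV, Zone VII} → 101
Maximum coverage at North: 181 daily requests (k).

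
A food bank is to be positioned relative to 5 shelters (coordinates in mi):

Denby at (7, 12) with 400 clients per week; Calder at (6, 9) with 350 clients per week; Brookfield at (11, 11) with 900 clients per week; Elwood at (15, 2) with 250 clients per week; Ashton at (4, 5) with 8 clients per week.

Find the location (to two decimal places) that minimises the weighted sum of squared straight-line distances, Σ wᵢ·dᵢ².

(9.74, 9.64)

The minimiser of Σwᵢ‖p−pᵢ‖² is the weighted centroid p* = (Σwᵢpᵢ)/(Σwᵢ).
Σwᵢ = 1908.
Σwᵢxᵢ = 400·7 + 350·6 + 900·11 + 250·15 + 8·4 = 18582.
Σwᵢyᵢ = 400·12 + 350·9 + 900·11 + 250·2 + 8·5 = 18390.
x* = 18582/1908 = 9.74, y* = 18390/1908 = 9.64.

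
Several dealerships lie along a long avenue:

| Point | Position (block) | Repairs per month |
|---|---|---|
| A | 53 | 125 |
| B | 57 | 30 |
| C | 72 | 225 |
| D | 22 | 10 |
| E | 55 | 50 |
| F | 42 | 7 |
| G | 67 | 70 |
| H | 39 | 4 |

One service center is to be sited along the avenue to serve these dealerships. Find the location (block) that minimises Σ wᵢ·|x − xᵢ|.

For a sum of weighted absolute distances on a line, the optimum is the weighted median (not the mean). Total weight W = 521; half-weight = 260.5.
Sort by position and accumulate weight:
  block 22 (D, w=10) → cum 10
  block 39 (H, w=4) → cum 14
  block 42 (F, w=7) → cum 21
  block 53 (A, w=125) → cum 146
  block 55 (E, w=50) → cum 196
  block 57 (B, w=30) → cum 226
  block 67 (G, w=70) → cum 296  ≥ 260.5 → median here
  block 72 (C, w=225) → cum 521
Optimal location: block 67.

x = 67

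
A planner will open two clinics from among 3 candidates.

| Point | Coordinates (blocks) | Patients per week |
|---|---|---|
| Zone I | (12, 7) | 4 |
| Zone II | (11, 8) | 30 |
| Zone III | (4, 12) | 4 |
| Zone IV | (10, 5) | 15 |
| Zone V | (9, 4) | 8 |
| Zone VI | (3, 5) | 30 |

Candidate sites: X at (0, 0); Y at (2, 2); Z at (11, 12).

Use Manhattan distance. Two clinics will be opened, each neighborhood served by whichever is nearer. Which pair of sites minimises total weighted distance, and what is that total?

Evaluate every pair (each demand assigned to the nearer of the two):
  {Y, Z}: total = 484
  {X, Z}: total = 612
  {X, Y}: total = 915
Best pair: {Y, Z} with total 484.

{Y, Z}, total 484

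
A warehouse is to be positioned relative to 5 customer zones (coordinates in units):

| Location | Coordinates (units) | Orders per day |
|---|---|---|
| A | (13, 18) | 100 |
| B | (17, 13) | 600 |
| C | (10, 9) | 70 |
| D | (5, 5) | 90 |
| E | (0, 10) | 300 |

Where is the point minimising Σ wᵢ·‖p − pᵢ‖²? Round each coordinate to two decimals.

(10.91, 11.79)

The minimiser of Σwᵢ‖p−pᵢ‖² is the weighted centroid p* = (Σwᵢpᵢ)/(Σwᵢ).
Σwᵢ = 1160.
Σwᵢxᵢ = 100·13 + 600·17 + 70·10 + 90·5 + 300·0 = 12650.
Σwᵢyᵢ = 100·18 + 600·13 + 70·9 + 90·5 + 300·10 = 13680.
x* = 12650/1160 = 10.91, y* = 13680/1160 = 11.79.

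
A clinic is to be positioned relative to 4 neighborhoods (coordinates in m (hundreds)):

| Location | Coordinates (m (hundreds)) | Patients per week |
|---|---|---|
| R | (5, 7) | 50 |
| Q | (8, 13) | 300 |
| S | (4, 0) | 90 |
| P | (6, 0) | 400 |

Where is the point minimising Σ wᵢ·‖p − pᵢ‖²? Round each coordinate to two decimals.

The minimiser of Σwᵢ‖p−pᵢ‖² is the weighted centroid p* = (Σwᵢpᵢ)/(Σwᵢ).
Σwᵢ = 840.
Σwᵢxᵢ = 50·5 + 300·8 + 90·4 + 400·6 = 5410.
Σwᵢyᵢ = 50·7 + 300·13 + 90·0 + 400·0 = 4250.
x* = 5410/840 = 6.44, y* = 4250/840 = 5.06.

(6.44, 5.06)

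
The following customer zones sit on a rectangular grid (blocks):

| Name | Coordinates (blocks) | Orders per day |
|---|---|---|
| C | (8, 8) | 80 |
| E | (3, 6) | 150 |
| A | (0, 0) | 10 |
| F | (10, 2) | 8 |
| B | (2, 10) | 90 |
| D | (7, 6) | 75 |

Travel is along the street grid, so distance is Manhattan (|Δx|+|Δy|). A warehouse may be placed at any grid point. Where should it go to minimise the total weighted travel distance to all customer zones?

(3, 6)

Manhattan distance separates: Σwᵢ(|x−xᵢ|+|y−yᵢ|) = Σwᵢ|x−xᵢ| + Σwᵢ|y−yᵢ|, so x and y are optimised independently as 1-D weighted medians.
Total weight W = 413; half = 206.5.
x-coordinate, sorted with cumulative weight:
  x=0 (A, w=10) cum 10
  x=2 (B, w=90) cum 100
  x=3 (E, w=150) cum 250  ← median
  x=7 (D, w=75) cum 325
  x=8 (C, w=80) cum 405
  x=10 (F, w=8) cum 413
⇒ x* = 3
y-coordinate, sorted with cumulative weight:
  y=0 (A, w=10) cum 10
  y=2 (F, w=8) cum 18
  y=6 (E, w=150) cum 168
  y=6 (D, w=75) cum 243  ← median
  y=8 (C, w=80) cum 323
  y=10 (B, w=90) cum 413
⇒ y* = 6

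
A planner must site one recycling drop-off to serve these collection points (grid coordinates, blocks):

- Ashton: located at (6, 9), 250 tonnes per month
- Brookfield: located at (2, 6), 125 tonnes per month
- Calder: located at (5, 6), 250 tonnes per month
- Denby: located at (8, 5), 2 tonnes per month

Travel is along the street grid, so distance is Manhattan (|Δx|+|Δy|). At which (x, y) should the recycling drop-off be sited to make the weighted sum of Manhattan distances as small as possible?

(5, 6)

Manhattan distance separates: Σwᵢ(|x−xᵢ|+|y−yᵢ|) = Σwᵢ|x−xᵢ| + Σwᵢ|y−yᵢ|, so x and y are optimised independently as 1-D weighted medians.
Total weight W = 627; half = 313.5.
x-coordinate, sorted with cumulative weight:
  x=2 (Brookfield, w=125) cum 125
  x=5 (Calder, w=250) cum 375  ← median
  x=6 (Ashton, w=250) cum 625
  x=8 (Denby, w=2) cum 627
⇒ x* = 5
y-coordinate, sorted with cumulative weight:
  y=5 (Denby, w=2) cum 2
  y=6 (Brookfield, w=125) cum 127
  y=6 (Calder, w=250) cum 377  ← median
  y=9 (Ashton, w=250) cum 627
⇒ y* = 6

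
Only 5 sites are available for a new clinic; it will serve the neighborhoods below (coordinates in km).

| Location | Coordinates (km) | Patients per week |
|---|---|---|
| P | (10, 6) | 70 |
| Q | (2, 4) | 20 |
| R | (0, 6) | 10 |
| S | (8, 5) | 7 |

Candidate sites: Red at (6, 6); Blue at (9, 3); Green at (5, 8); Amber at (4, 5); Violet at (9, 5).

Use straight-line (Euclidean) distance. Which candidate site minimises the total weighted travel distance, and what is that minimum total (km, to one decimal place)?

Violet, total 338.0 km

Total weighted distance at each candidate:
  Red (6, 6): total = 445.1
  Blue (9, 3): total = 473.3
  Green (5, 8): total = 560.5
  Amber (4, 5): total = 539.7
  Violet (9, 5): total = 338.0
Minimum is at Violet with total 338.0 km.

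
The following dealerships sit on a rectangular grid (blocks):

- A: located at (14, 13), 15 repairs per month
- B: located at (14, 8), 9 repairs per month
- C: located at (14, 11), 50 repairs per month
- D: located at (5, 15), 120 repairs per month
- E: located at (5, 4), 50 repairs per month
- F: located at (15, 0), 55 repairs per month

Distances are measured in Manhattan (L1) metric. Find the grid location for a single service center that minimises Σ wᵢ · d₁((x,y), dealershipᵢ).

Manhattan distance separates: Σwᵢ(|x−xᵢ|+|y−yᵢ|) = Σwᵢ|x−xᵢ| + Σwᵢ|y−yᵢ|, so x and y are optimised independently as 1-D weighted medians.
Total weight W = 299; half = 149.5.
x-coordinate, sorted with cumulative weight:
  x=5 (D, w=120) cum 120
  x=5 (E, w=50) cum 170  ← median
  x=14 (A, w=15) cum 185
  x=14 (B, w=9) cum 194
  x=14 (C, w=50) cum 244
  x=15 (F, w=55) cum 299
⇒ x* = 5
y-coordinate, sorted with cumulative weight:
  y=0 (F, w=55) cum 55
  y=4 (E, w=50) cum 105
  y=8 (B, w=9) cum 114
  y=11 (C, w=50) cum 164  ← median
  y=13 (A, w=15) cum 179
  y=15 (D, w=120) cum 299
⇒ y* = 11

(5, 11)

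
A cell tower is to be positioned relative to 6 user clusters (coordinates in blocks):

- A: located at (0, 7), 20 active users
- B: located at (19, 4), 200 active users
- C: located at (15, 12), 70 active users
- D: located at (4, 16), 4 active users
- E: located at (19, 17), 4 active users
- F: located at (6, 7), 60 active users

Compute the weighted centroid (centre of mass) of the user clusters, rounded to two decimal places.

(14.81, 6.51)

The minimiser of Σwᵢ‖p−pᵢ‖² is the weighted centroid p* = (Σwᵢpᵢ)/(Σwᵢ).
Σwᵢ = 358.
Σwᵢxᵢ = 20·0 + 200·19 + 70·15 + 4·4 + 4·19 + 60·6 = 5302.
Σwᵢyᵢ = 20·7 + 200·4 + 70·12 + 4·16 + 4·17 + 60·7 = 2332.
x* = 5302/358 = 14.81, y* = 2332/358 = 6.51.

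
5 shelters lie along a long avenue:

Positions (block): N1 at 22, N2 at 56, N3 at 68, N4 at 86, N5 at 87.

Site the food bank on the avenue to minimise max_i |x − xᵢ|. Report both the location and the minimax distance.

The 1-center on a line is the midpoint of the two extreme points: leftmost at 22, rightmost at 87.
Optimal location = (22 + 87)/2 = 54.5; maximum distance = (87 − 22)/2 = 32.5.

location 54.5, max distance 32.5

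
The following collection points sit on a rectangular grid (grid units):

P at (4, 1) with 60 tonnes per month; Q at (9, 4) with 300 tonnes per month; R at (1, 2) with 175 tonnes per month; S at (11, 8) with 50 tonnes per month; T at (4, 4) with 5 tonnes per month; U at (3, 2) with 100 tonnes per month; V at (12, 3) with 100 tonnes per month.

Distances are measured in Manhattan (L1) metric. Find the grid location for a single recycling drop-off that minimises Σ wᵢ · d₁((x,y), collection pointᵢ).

(9, 3)

Manhattan distance separates: Σwᵢ(|x−xᵢ|+|y−yᵢ|) = Σwᵢ|x−xᵢ| + Σwᵢ|y−yᵢ|, so x and y are optimised independently as 1-D weighted medians.
Total weight W = 790; half = 395.
x-coordinate, sorted with cumulative weight:
  x=1 (R, w=175) cum 175
  x=3 (U, w=100) cum 275
  x=4 (P, w=60) cum 335
  x=4 (T, w=5) cum 340
  x=9 (Q, w=300) cum 640  ← median
  x=11 (S, w=50) cum 690
  x=12 (V, w=100) cum 790
⇒ x* = 9
y-coordinate, sorted with cumulative weight:
  y=1 (P, w=60) cum 60
  y=2 (R, w=175) cum 235
  y=2 (U, w=100) cum 335
  y=3 (V, w=100) cum 435  ← median
  y=4 (Q, w=300) cum 735
  y=4 (T, w=5) cum 740
  y=8 (S, w=50) cum 790
⇒ y* = 3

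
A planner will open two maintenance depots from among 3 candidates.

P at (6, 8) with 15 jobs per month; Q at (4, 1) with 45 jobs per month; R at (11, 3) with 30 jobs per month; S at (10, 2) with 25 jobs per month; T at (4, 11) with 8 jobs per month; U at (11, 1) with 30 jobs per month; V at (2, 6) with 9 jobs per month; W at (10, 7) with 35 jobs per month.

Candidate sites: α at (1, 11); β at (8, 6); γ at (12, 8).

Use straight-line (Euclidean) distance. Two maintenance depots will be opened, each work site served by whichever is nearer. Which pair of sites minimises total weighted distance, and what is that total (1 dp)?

{α, β}, total 892.7

Evaluate every pair (each demand assigned to the nearer of the two):
  {α, β}: total = 892.7
  {β, γ}: total = 928.1
  {α, γ}: total = 1228.6
Best pair: {α, β} with total 892.7.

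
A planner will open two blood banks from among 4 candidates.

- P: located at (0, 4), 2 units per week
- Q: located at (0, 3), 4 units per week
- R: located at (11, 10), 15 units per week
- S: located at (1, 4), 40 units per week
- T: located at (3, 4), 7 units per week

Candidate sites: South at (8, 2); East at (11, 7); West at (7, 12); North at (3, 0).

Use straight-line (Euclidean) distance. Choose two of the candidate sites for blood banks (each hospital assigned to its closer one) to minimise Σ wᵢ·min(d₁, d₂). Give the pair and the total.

{East, North}, total 278.9

Evaluate every pair (each demand assigned to the nearer of the two):
  {East, North}: total = 278.9
  {West, North}: total = 300.9
  {South, North}: total = 362.0
  {South, East}: total = 422.6
  {South, West}: total = 444.7
  {East, West}: total = 571.7
Best pair: {East, North} with total 278.9.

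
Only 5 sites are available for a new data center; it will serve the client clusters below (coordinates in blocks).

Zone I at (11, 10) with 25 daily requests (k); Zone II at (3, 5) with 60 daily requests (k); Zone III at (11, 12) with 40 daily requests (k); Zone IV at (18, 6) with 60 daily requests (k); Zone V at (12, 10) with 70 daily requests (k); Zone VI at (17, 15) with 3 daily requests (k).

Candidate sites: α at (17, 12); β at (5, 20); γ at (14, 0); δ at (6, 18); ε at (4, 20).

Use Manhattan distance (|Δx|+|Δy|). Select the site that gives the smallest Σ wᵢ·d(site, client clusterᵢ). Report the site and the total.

Total weighted distance at each candidate:
  α (17, 12): total = 2619
  β (5, 20): total = 4841
  γ (14, 0): total = 3379
  δ (6, 18): total = 4187
  ε (4, 20): total = 4979
Minimum is at α with total 2619 blocks.

α, total 2619 blocks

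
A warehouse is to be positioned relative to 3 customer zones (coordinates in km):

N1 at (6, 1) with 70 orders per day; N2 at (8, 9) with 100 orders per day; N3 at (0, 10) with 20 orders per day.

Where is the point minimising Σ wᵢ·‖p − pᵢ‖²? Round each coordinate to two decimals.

(6.42, 6.16)

The minimiser of Σwᵢ‖p−pᵢ‖² is the weighted centroid p* = (Σwᵢpᵢ)/(Σwᵢ).
Σwᵢ = 190.
Σwᵢxᵢ = 70·6 + 100·8 + 20·0 = 1220.
Σwᵢyᵢ = 70·1 + 100·9 + 20·10 = 1170.
x* = 1220/190 = 6.42, y* = 1170/190 = 6.16.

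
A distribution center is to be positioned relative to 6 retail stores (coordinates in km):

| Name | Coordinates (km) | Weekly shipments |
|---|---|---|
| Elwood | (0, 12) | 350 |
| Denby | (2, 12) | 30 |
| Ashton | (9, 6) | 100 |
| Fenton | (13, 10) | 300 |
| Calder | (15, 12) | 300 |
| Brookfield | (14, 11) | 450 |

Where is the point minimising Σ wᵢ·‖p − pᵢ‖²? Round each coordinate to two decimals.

The minimiser of Σwᵢ‖p−pᵢ‖² is the weighted centroid p* = (Σwᵢpᵢ)/(Σwᵢ).
Σwᵢ = 1530.
Σwᵢxᵢ = 350·0 + 30·2 + 100·9 + 300·13 + 300·15 + 450·14 = 15660.
Σwᵢyᵢ = 350·12 + 30·12 + 100·6 + 300·10 + 300·12 + 450·11 = 16710.
x* = 15660/1530 = 10.24, y* = 16710/1530 = 10.92.

(10.24, 10.92)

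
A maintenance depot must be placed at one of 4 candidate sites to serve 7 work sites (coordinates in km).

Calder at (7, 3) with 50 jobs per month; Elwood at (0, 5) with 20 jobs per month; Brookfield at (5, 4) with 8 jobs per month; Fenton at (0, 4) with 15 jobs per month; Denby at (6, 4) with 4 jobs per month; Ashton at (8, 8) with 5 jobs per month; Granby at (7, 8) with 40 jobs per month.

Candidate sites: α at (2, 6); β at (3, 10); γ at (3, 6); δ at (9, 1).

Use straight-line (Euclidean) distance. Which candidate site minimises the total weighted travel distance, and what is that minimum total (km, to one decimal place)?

γ, total 610.2 km

Total weighted distance at each candidate:
  α (2, 6): total = 672.5
  β (3, 10): total = 903.6
  γ (3, 6): total = 610.2
  δ (9, 1): total = 864.2
Minimum is at γ with total 610.2 km.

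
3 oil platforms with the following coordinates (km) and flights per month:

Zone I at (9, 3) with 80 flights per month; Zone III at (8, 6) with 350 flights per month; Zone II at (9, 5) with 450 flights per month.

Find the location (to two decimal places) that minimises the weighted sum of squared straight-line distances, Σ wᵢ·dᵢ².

The minimiser of Σwᵢ‖p−pᵢ‖² is the weighted centroid p* = (Σwᵢpᵢ)/(Σwᵢ).
Σwᵢ = 880.
Σwᵢxᵢ = 80·9 + 350·8 + 450·9 = 7570.
Σwᵢyᵢ = 80·3 + 350·6 + 450·5 = 4590.
x* = 7570/880 = 8.60, y* = 4590/880 = 5.22.

(8.60, 5.22)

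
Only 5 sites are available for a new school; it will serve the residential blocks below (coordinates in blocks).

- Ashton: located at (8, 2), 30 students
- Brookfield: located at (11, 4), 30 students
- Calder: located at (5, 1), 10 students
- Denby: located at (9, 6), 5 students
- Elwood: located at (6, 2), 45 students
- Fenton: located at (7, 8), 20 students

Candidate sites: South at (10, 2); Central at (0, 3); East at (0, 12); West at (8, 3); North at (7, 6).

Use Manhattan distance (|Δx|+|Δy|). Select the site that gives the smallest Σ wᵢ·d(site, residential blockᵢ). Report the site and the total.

Total weighted distance at each candidate:
  South (10, 2): total = 595
  Central (0, 3): total = 1315
  East (0, 12): total = 2285
  West (8, 3): total = 475
  North (7, 6): total = 675
Minimum is at West with total 475 blocks.

West, total 475 blocks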